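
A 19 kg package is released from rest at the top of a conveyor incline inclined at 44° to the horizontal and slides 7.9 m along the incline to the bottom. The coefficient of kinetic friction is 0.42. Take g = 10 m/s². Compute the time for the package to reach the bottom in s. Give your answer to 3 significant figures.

The weight component along the incline is mg sin 44° = 131.985 N and the normal force is N = mg cos 44° = 136.675 N.
Friction up the slope is f = μN = 0.42 × 136.675 = 57.404 N, so the net downslope force is 131.985 − 57.404 = 74.581 N and a = 74.581 / 19 = 3.9253 m/s².
Starting from rest, L = ½at², so t = √(2L/a) = √(2 × 7.9 / 3.9253) = 2.0063 s.

2.01 s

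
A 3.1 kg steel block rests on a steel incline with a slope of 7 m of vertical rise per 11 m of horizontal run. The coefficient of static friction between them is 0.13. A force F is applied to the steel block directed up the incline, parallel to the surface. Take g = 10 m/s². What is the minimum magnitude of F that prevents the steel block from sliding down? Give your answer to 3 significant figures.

The normal force is N = mg cos 32.47° = 26.154 N. With F at its minimum the steel block is on the verge of sliding down, so static friction is at its maximum μ_s N = 0.13 × 26.154 = 3.400 N and acts up the slope.
Equilibrium along the incline: F + μ_s N = mg sin 32.47°, so F = 16.643 − 3.400 = 13.243 N.

13.2 N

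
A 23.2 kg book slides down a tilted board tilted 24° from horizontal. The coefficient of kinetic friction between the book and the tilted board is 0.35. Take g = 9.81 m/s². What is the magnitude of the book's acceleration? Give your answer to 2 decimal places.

0.85 m/s²

Resolving the weight along the incline: the component pulling the book down the slope is mg sin 24° = 23.2 × 9.81 × 0.4067 = 92.562 N, and the normal force is N = mg cos 24° = 23.2 × 9.81 × 0.9135 = 207.905 N.
Kinetic friction acts up the slope with magnitude f = μN = 0.35 × 207.905 = 72.767 N.
Net force along the incline is 92.562 − 72.767 = 19.795 N, so a = 19.795 / 23.2 = 0.8532 m/s².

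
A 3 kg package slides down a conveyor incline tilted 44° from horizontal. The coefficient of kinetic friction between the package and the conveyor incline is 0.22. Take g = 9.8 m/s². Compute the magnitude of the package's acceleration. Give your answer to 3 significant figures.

Resolving the weight along the incline: the component pulling the package down the slope is mg sin 44° = 3 × 9.8 × 0.6947 = 20.424 N, and the normal force is N = mg cos 44° = 3 × 9.8 × 0.7193 = 21.147 N.
Kinetic friction acts up the slope with magnitude f = μN = 0.22 × 21.147 = 4.652 N.
Net force along the incline is 20.424 − 4.652 = 15.772 N, so a = 15.772 / 3 = 5.2573 m/s².

5.26 m/s²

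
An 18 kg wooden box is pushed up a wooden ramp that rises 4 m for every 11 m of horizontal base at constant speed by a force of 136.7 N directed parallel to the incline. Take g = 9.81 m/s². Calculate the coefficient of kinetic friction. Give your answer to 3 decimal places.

0.460

At constant speed ΣF = 0 along the incline. The applied 136.7 N acts up the slope; the weight component mg sin 19.98° = 60.345 N and kinetic friction μN both act down the slope.
So 136.7 = 60.345 + μ × 165.949, giving μ = (136.7 − 60.345) / 165.949 = 0.4601.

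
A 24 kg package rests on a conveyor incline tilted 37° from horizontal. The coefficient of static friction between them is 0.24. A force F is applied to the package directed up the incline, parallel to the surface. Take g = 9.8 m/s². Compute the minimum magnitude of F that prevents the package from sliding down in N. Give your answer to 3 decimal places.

96.466 N

The normal force is N = mg cos 37° = 187.839 N. With F at its minimum the package is on the verge of sliding down, so static friction is at its maximum μ_s N = 0.24 × 187.839 = 45.081 N and acts up the slope.
Equilibrium along the incline: F + μ_s N = mg sin 37°, so F = 141.547 − 45.081 = 96.466 N.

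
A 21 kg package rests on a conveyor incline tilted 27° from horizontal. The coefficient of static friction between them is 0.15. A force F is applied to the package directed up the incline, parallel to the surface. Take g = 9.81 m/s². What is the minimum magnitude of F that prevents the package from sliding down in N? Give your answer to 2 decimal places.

The normal force is N = mg cos 27° = 183.556 N. With F at its minimum the package is on the verge of sliding down, so static friction is at its maximum μ_s N = 0.15 × 183.556 = 27.533 N and acts up the slope.
Equilibrium along the incline: F + μ_s N = mg sin 27°, so F = 93.527 − 27.533 = 65.994 N.

65.99 N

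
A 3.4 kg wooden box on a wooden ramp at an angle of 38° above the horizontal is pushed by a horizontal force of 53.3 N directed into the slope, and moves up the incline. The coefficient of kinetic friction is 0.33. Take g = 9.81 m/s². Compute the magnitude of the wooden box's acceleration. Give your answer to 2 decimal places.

The horizontal push has components F cos 38° = 53.3 × 0.7880 = 42.000 N up the incline and F sin 38° = 53.3 × 0.6157 = 32.817 N pressing into the surface.
The normal force is therefore N = mg cos 38° + F sin 38° = 26.283 + 32.817 = 59.100 N, and kinetic friction down the slope is μN = 0.33 × 59.100 = 19.503 N.
Along the incline: F cos 38° − mg sin 38° − μN = ma, so 42.000 − 20.536 − 19.503 = 3.4 a, giving a = 0.5768 m/s².

0.58 m/s²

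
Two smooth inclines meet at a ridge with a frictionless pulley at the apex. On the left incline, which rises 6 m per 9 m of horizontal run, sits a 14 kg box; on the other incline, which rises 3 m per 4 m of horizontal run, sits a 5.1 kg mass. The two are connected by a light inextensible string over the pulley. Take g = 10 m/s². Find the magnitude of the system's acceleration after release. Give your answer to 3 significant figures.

Resolve each weight along its own incline: the 14 kg mass has component 14 × 10 × sin 33.69° = 77.658 N down its slope, and the 5.1 kg mass has 5.1 × 10 × sin 36.87° = 30.600 N down its slope.
The 14 kg side's 77.658 N exceeds the other side's 30.600 N, so that mass slides down and the 5.1 kg mass slides up. Taking that direction as positive, Newton's second law for the whole system gives 77.658 − 30.600 = (14 + 5.1) a, so a = 47.058 / 19.1 = 2.4638 m/s².

2.46 m/s²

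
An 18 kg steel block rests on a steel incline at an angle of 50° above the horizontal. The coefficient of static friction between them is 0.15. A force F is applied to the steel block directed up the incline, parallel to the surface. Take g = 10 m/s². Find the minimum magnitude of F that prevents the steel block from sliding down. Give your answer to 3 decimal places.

120.533 N

The normal force is N = mg cos 50° = 115.702 N. With F at its minimum the steel block is on the verge of sliding down, so static friction is at its maximum μ_s N = 0.15 × 115.702 = 17.355 N and acts up the slope.
Equilibrium along the incline: F + μ_s N = mg sin 50°, so F = 137.888 − 17.355 = 120.533 N.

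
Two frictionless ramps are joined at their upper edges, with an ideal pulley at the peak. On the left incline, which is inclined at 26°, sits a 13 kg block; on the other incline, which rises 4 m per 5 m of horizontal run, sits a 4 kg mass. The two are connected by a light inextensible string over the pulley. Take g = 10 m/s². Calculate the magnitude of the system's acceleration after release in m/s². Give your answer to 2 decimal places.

Resolve each weight along its own incline: the 13 kg mass has component 13 × 10 × sin 26° = 56.988 N down its slope, and the 4 kg mass has 4 × 10 × sin 38.66° = 24.988 N down its slope.
The 13 kg side's 56.988 N exceeds the other side's 24.988 N, so that mass slides down and the 4 kg mass slides up. Taking that direction as positive, Newton's second law for the whole system gives 56.988 − 24.988 = (13 + 4) a, so a = 32.000 / 17 = 1.8824 m/s².

1.88 m/s²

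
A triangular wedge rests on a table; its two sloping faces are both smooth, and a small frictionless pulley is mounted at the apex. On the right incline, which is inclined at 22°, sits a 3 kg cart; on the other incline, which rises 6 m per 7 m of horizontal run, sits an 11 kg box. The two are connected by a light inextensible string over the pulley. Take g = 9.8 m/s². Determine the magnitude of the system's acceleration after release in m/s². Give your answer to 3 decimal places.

Resolve each weight along its own incline: the 3 kg mass has component 3 × 9.8 × sin 22° = 11.013 N down its slope, and the 11 kg mass has 11 × 9.8 × sin 40.60° = 70.155 N down its slope.
The 11 kg side's 70.155 N exceeds the other side's 11.013 N, so that mass slides down and the 3 kg mass slides up. Taking that direction as positive, Newton's second law for the whole system gives 70.155 − 11.013 = (3 + 11) a, so a = 59.142 / 14 = 4.2244 m/s².

4.224 m/s²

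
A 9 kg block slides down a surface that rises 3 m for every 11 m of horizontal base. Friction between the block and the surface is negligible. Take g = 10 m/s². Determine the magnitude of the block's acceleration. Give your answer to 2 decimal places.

Resolving the weight along the incline: the component pulling the block down the slope is mg sin 15.26° = 9 × 10 × 0.2631 = 23.679 N, and the normal force is N = mg cos 15.26° = 9 × 10 × 0.9648 = 86.832 N.
With no friction the net force along the incline is 23.679 N, so a = g sin 15.26° = 23.679 / 9 = 2.6310 m/s².

2.63 m/s²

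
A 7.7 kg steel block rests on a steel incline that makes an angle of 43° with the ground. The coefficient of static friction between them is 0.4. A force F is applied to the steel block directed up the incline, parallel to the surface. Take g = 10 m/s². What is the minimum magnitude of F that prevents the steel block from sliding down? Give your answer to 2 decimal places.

29.99 N

The normal force is N = mg cos 43° = 56.314 N. With F at its minimum the steel block is on the verge of sliding down, so static friction is at its maximum μ_s N = 0.4 × 56.314 = 22.526 N and acts up the slope.
Equilibrium along the incline: F + μ_s N = mg sin 43°, so F = 52.514 − 22.526 = 29.988 N.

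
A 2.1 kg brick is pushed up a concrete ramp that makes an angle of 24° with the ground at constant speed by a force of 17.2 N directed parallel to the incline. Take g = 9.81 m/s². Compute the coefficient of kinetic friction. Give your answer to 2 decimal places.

0.47

At constant speed ΣF = 0 along the incline. The applied 17.2 N acts up the slope; the weight component mg sin 24° = 8.379 N and kinetic friction μN both act down the slope.
So 17.2 = 8.379 + μ × 18.820, giving μ = (17.2 − 8.379) / 18.820 = 0.4687.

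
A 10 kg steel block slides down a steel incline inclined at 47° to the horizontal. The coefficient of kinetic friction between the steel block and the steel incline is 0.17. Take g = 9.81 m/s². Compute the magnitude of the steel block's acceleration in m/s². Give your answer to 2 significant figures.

Resolving the weight along the incline: the component pulling the steel block down the slope is mg sin 47° = 10 × 9.81 × 0.7314 = 71.750 N, and the normal force is N = mg cos 47° = 10 × 9.81 × 0.6820 = 66.904 N.
Kinetic friction acts up the slope with magnitude f = μN = 0.17 × 66.904 = 11.374 N.
Net force along the incline is 71.750 − 11.374 = 60.376 N, so a = 60.376 / 10 = 6.0376 m/s².

6.0 m/s²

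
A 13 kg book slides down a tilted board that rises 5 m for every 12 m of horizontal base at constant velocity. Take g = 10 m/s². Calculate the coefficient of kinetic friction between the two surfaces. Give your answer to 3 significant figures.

At constant velocity the net force along the incline is zero: mg sin 22.62° = μ mg cos 22.62°.
So μ = tan 22.62° = 0.3846 / 0.9231 = 0.4166.

0.417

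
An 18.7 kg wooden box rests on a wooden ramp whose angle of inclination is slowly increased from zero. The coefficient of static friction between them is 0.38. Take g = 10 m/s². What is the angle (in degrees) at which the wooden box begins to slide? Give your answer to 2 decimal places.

20.81°

At the threshold of sliding, static friction is at its maximum μ_s N and exactly balances the weight component along the incline: mg sin θ = μ_s mg cos θ.
Hence tan θ = μ_s = 0.38, so θ = arctan(0.38) = 20.8068°.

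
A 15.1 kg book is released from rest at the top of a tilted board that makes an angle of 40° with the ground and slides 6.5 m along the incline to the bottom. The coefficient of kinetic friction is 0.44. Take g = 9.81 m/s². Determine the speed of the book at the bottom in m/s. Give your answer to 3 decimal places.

6.244 m/s

The weight component along the incline is mg sin 40° = 95.217 N and the normal force is N = mg cos 40° = 113.475 N.
Friction up the slope is f = μN = 0.44 × 113.475 = 49.929 N, so the net downslope force is 95.217 − 49.929 = 45.288 N and a = 45.288 / 15.1 = 2.9992 m/s².
Starting from rest over a distance of 6.5 m, v² = 2aL = 2 × 2.9992 × 6.5 = 38.9896, so v = 6.2442 m/s.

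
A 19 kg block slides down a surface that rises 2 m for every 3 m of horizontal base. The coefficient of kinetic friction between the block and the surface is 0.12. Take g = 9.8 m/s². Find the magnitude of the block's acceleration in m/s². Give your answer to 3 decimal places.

4.458 m/s²

Resolving the weight along the incline: the component pulling the block down the slope is mg sin 33.69° = 19 × 9.8 × 0.5547 = 103.285 N, and the normal force is N = mg cos 33.69° = 19 × 9.8 × 0.8321 = 154.937 N.
Kinetic friction acts up the slope with magnitude f = μN = 0.12 × 154.937 = 18.592 N.
Net force along the incline is 103.285 − 18.592 = 84.693 N, so a = 84.693 / 19 = 4.4575 m/s².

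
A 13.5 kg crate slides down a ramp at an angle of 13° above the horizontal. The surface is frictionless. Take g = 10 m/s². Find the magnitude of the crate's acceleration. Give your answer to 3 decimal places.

2.250 m/s²

Resolving the weight along the incline: the component pulling the crate down the slope is mg sin 13° = 13.5 × 10 × 0.2250 = 30.375 N, and the normal force is N = mg cos 13° = 13.5 × 10 × 0.9744 = 131.544 N.
With no friction the net force along the incline is 30.375 N, so a = g sin 13° = 30.375 / 13.5 = 2.2500 m/s².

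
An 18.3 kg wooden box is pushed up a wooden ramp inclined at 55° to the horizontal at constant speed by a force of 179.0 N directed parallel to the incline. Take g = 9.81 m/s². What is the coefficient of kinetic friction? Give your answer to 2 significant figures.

0.31

At constant speed ΣF = 0 along the incline. The applied 179.0 N acts up the slope; the weight component mg sin 55° = 147.057 N and kinetic friction μN both act down the slope.
So 179.0 = 147.057 + μ × 102.970, giving μ = (179.0 − 147.057) / 102.970 = 0.3102.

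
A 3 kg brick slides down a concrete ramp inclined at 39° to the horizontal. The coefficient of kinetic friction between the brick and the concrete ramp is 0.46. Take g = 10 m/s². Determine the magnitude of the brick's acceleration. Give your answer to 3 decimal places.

2.718 m/s²

Resolving the weight along the incline: the component pulling the brick down the slope is mg sin 39° = 3 × 10 × 0.6293 = 18.879 N, and the normal force is N = mg cos 39° = 3 × 10 × 0.7771 = 23.313 N.
Kinetic friction acts up the slope with magnitude f = μN = 0.46 × 23.313 = 10.724 N.
Net force along the incline is 18.879 − 10.724 = 8.155 N, so a = 8.155 / 3 = 2.7183 m/s².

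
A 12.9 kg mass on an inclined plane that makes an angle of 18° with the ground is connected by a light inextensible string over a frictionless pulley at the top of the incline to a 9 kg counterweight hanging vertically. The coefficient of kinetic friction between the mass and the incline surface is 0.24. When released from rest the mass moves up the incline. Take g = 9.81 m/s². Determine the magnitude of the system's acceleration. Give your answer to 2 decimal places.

For the mass on the incline: the weight component along the slope is m₁g sin 18° = 12.9 × 9.81 × 0.3090 = 39.104 N and the normal force is N = m₁g cos 18° = 120.355 N.
Kinetic friction opposes the mass's motion up the incline: f = μN = 0.24 × 120.355 = 28.885 N acting down the slope.
Newton's second law for the mass (up-slope positive): T − 39.104 − 28.885 = 12.9 a. For the hanging counterweight (downward positive): 9 × 9.81 − T = 9 a.
Adding the two equations eliminates T: 20.301 = 21.9 a, so a = 0.9270 m/s².

0.93 m/s²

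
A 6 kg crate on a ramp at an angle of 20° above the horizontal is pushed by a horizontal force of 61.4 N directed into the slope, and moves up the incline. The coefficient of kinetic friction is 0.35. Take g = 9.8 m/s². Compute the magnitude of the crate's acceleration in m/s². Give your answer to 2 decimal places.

The horizontal push has components F cos 20° = 61.4 × 0.9397 = 57.698 N up the incline and F sin 20° = 61.4 × 0.3420 = 20.999 N pressing into the surface.
The normal force is therefore N = mg cos 20° + F sin 20° = 55.254 + 20.999 = 76.253 N, and kinetic friction down the slope is μN = 0.35 × 76.253 = 26.689 N.
Along the incline: F cos 20° − mg sin 20° − μN = ma, so 57.698 − 20.110 − 26.689 = 6 a, giving a = 1.8165 m/s².

1.82 m/s²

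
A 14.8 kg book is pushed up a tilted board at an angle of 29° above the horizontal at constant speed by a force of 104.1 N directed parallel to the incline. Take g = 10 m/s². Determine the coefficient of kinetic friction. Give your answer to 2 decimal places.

0.25

At constant speed ΣF = 0 along the incline. The applied 104.1 N acts up the slope; the weight component mg sin 29° = 71.752 N and kinetic friction μN both act down the slope.
So 104.1 = 71.752 + μ × 129.444, giving μ = (104.1 − 71.752) / 129.444 = 0.2499.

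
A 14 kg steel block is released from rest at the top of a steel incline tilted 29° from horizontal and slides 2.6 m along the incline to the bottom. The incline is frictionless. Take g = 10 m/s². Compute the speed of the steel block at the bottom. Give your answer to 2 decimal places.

The weight component along the incline is mg sin 29° = 67.873 N and the normal force is N = mg cos 29° = 122.447 N.
With no friction, a = g sin 29° = 4.8481 m/s².
Starting from rest over a distance of 2.6 m, v² = 2aL = 2 × 4.8481 × 2.6 = 25.2101, so v = 5.0210 m/s.

5.02 m/s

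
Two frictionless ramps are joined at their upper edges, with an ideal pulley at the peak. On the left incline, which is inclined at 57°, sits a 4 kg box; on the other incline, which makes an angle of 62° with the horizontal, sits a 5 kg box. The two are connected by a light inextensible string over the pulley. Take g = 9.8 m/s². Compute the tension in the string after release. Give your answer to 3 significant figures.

Resolve each weight along its own incline: the 4 kg mass has component 4 × 9.8 × sin 57° = 32.876 N down its slope, and the 5 kg mass has 5 × 9.8 × sin 62° = 43.264 N down its slope.
The 5 kg side's 43.264 N exceeds the other side's 32.876 N, so that mass slides down and the 4 kg mass slides up. Taking that direction as positive, Newton's second law for the whole system gives 43.264 − 32.876 = (4 + 5) a, so a = 10.388 / 9 = 1.1542 m/s².
For the 4 kg mass (up-slope positive): T − 32.876 = 4 × 1.1542, so T = 37.493 N.

37.5 N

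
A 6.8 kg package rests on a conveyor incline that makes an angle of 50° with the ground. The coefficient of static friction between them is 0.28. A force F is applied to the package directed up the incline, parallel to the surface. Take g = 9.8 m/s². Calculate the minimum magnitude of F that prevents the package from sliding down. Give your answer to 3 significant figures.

39.1 N

The normal force is N = mg cos 50° = 42.835 N. With F at its minimum the package is on the verge of sliding down, so static friction is at its maximum μ_s N = 0.28 × 42.835 = 11.994 N and acts up the slope.
Equilibrium along the incline: F + μ_s N = mg sin 50°, so F = 51.049 − 11.994 = 39.055 N.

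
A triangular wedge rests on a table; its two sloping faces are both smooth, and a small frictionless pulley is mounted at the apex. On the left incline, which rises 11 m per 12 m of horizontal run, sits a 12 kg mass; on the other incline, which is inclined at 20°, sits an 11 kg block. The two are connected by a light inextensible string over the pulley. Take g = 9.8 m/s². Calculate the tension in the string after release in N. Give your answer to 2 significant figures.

Resolve each weight along its own incline: the 12 kg mass has component 12 × 9.8 × sin 42.51° = 79.465 N down its slope, and the 11 kg mass has 11 × 9.8 × sin 20° = 36.870 N down its slope.
The 12 kg side's 79.465 N exceeds the other side's 36.870 N, so that mass slides down and the 11 kg mass slides up. Taking that direction as positive, Newton's second law for the whole system gives 79.465 − 36.870 = (12 + 11) a, so a = 42.595 / 23 = 1.8520 m/s².
For the 11 kg mass (up-slope positive): T − 36.870 = 11 × 1.8520, so T = 57.242 N.

57 N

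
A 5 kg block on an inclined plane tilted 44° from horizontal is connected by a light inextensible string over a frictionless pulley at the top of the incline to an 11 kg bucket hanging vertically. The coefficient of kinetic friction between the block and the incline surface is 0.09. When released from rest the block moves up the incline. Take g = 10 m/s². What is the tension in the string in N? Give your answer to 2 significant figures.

For the block on the incline: the weight component along the slope is m₁g sin 44° = 5 × 10 × 0.6947 = 34.735 N and the normal force is N = m₁g cos 44° = 35.967 N.
Kinetic friction opposes the block's motion up the incline: f = μN = 0.09 × 35.967 = 3.237 N acting down the slope.
Newton's second law for the block (up-slope positive): T − 34.735 − 3.237 = 5 a. For the hanging bucket (downward positive): 11 × 10 − T = 11 a.
Adding the two equations eliminates T: 72.028 = 16 a, so a = 4.5018 m/s².
Then from the hanging bucket's equation, T = 11 × (10 − 4.5018) = 60.480 N.

60 N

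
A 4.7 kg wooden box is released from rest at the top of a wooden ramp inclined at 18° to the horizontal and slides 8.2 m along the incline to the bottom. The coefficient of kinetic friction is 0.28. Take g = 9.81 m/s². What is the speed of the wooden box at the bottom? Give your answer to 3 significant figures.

The weight component along the incline is mg sin 18° = 14.248 N and the normal force is N = mg cos 18° = 43.850 N.
Friction up the slope is f = μN = 0.28 × 43.850 = 12.278 N, so the net downslope force is 14.248 − 12.278 = 1.970 N and a = 1.970 / 4.7 = 0.4191 m/s².
Starting from rest over a distance of 8.2 m, v² = 2aL = 2 × 0.4191 × 8.2 = 6.8732, so v = 2.6217 m/s.

2.62 m/s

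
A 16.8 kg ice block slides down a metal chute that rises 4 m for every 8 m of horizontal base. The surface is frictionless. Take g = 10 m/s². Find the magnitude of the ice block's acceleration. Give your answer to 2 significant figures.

Resolving the weight along the incline: the component pulling the ice block down the slope is mg sin 26.57° = 16.8 × 10 × 0.4472 = 75.130 N, and the normal force is N = mg cos 26.57° = 16.8 × 10 × 0.8944 = 150.259 N.
With no friction the net force along the incline is 75.130 N, so a = g sin 26.57° = 75.130 / 16.8 = 4.4720 m/s².

4.5 m/s²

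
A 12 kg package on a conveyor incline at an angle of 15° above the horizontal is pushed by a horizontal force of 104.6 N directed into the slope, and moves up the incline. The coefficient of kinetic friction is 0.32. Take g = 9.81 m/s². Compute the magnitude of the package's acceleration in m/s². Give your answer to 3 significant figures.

2.13 m/s²

The horizontal push has components F cos 15° = 104.6 × 0.9659 = 101.033 N up the incline and F sin 15° = 104.6 × 0.2588 = 27.070 N pressing into the surface.
The normal force is therefore N = mg cos 15° + F sin 15° = 113.706 + 27.070 = 140.776 N, and kinetic friction down the slope is μN = 0.32 × 140.776 = 45.048 N.
Along the incline: F cos 15° − mg sin 15° − μN = ma, so 101.033 − 30.466 − 45.048 = 12 a, giving a = 2.1266 m/s².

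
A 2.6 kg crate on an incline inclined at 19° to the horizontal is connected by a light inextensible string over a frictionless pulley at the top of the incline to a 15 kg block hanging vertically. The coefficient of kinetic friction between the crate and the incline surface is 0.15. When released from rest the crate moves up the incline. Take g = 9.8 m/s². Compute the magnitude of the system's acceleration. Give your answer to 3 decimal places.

For the crate on the incline: the weight component along the slope is m₁g sin 19° = 2.6 × 9.8 × 0.3256 = 8.296 N and the normal force is N = m₁g cos 19° = 24.092 N.
Kinetic friction opposes the crate's motion up the incline: f = μN = 0.15 × 24.092 = 3.614 N acting down the slope.
Newton's second law for the crate (up-slope positive): T − 8.296 − 3.614 = 2.6 a. For the hanging block (downward positive): 15 × 9.8 − T = 15 a.
Adding the two equations eliminates T: 135.090 = 17.6 a, so a = 7.6756 m/s².

7.676 m/s²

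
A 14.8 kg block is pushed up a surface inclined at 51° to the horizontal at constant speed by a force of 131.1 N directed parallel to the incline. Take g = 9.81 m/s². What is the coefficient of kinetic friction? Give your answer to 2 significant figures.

0.20

At constant speed ΣF = 0 along the incline. The applied 131.1 N acts up the slope; the weight component mg sin 51° = 112.832 N and kinetic friction μN both act down the slope.
So 131.1 = 112.832 + μ × 91.370, giving μ = (131.1 − 112.832) / 91.370 = 0.1999.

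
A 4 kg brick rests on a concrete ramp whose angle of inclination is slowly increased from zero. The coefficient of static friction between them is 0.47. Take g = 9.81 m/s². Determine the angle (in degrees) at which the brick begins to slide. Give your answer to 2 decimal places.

25.17°

At the threshold of sliding, static friction is at its maximum μ_s N and exactly balances the weight component along the incline: mg sin θ = μ_s mg cos θ.
Hence tan θ = μ_s = 0.47, so θ = arctan(0.47) = 25.1735°.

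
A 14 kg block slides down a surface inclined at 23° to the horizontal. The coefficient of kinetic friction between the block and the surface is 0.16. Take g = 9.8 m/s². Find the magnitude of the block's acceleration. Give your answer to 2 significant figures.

Resolving the weight along the incline: the component pulling the block down the slope is mg sin 23° = 14 × 9.8 × 0.3907 = 53.604 N, and the normal force is N = mg cos 23° = 14 × 9.8 × 0.9205 = 126.293 N.
Kinetic friction acts up the slope with magnitude f = μN = 0.16 × 126.293 = 20.207 N.
Net force along the incline is 53.604 − 20.207 = 33.397 N, so a = 33.397 / 14 = 2.3855 m/s².

2.4 m/s²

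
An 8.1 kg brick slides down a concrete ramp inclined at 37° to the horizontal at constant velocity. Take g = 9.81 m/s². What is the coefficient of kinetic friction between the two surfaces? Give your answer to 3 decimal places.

At constant velocity the net force along the incline is zero: mg sin 37° = μ mg cos 37°.
So μ = tan 37° = 0.6018 / 0.7986 = 0.7536.

0.754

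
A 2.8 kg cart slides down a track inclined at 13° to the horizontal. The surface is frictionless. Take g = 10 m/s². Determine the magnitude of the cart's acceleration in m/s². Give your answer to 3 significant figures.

2.25 m/s²

Resolving the weight along the incline: the component pulling the cart down the slope is mg sin 13° = 2.8 × 10 × 0.2250 = 6.300 N, and the normal force is N = mg cos 13° = 2.8 × 10 × 0.9744 = 27.283 N.
With no friction the net force along the incline is 6.300 N, so a = g sin 13° = 6.300 / 2.8 = 2.2500 m/s².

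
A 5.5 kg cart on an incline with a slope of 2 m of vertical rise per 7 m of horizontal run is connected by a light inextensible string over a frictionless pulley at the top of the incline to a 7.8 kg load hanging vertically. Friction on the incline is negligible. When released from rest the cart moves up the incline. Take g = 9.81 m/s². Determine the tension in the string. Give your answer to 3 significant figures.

For the cart on the incline: the weight component along the slope is m₁g sin 15.95° = 5.5 × 9.81 × 0.2747 = 14.821 N and the normal force is N = m₁g cos 15.95° = 51.879 N.
Newton's second law for the cart (up-slope positive): T − 14.821 = 5.5 a. For the hanging load (downward positive): 7.8 × 9.81 − T = 7.8 a.
Adding the two equations eliminates T: 61.697 = 13.3 a, so a = 4.6389 m/s².
Then from the hanging load's equation, T = 7.8 × (9.81 − 4.6389) = 40.335 N.

40.3 N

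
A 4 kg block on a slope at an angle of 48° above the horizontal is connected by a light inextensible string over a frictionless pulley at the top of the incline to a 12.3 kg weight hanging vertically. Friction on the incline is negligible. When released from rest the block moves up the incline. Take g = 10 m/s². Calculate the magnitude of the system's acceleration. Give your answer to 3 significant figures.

5.72 m/s²

For the block on the incline: the weight component along the slope is m₁g sin 48° = 4 × 10 × 0.7431 = 29.724 N and the normal force is N = m₁g cos 48° = 26.765 N.
Newton's second law for the block (up-slope positive): T − 29.724 = 4 a. For the hanging weight (downward positive): 12.3 × 10 − T = 12.3 a.
Adding the two equations eliminates T: 93.276 = 16.3 a, so a = 5.7225 m/s².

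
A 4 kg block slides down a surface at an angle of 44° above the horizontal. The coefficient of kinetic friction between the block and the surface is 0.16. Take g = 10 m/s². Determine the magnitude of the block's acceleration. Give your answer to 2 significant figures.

5.8 m/s²

Resolving the weight along the incline: the component pulling the block down the slope is mg sin 44° = 4 × 10 × 0.6947 = 27.788 N, and the normal force is N = mg cos 44° = 4 × 10 × 0.7193 = 28.772 N.
Kinetic friction acts up the slope with magnitude f = μN = 0.16 × 28.772 = 4.604 N.
Net force along the incline is 27.788 − 4.604 = 23.184 N, so a = 23.184 / 4 = 5.7960 m/s².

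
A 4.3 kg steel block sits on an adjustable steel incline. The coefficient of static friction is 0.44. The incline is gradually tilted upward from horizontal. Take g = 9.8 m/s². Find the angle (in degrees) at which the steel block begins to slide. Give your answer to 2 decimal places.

23.75°

At the threshold of sliding, static friction is at its maximum μ_s N and exactly balances the weight component along the incline: mg sin θ = μ_s mg cos θ.
Hence tan θ = μ_s = 0.44, so θ = arctan(0.44) = 23.7495°.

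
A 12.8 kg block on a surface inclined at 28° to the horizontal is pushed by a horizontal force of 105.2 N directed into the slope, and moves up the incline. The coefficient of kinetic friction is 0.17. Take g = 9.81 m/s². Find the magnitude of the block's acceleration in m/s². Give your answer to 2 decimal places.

The horizontal push has components F cos 28° = 105.2 × 0.8829 = 92.881 N up the incline and F sin 28° = 105.2 × 0.4695 = 49.391 N pressing into the surface.
The normal force is therefore N = mg cos 28° + F sin 28° = 110.864 + 49.391 = 160.255 N, and kinetic friction down the slope is μN = 0.17 × 160.255 = 27.243 N.
Along the incline: F cos 28° − mg sin 28° − μN = ma, so 92.881 − 58.954 − 27.243 = 12.8 a, giving a = 0.5222 m/s².

0.52 m/s²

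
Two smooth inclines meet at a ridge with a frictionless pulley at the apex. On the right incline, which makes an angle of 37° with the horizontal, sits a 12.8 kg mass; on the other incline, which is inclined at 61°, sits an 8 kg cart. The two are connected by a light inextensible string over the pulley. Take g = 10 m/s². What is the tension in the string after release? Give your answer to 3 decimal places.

72.686 N

Resolve each weight along its own incline: the 12.8 kg mass has component 12.8 × 10 × sin 37° = 77.032 N down its slope, and the 8 kg mass has 8 × 10 × sin 61° = 69.970 N down its slope.
The 12.8 kg side's 77.032 N exceeds the other side's 69.970 N, so that mass slides down and the 8 kg mass slides up. Taking that direction as positive, Newton's second law for the whole system gives 77.032 − 69.970 = (12.8 + 8) a, so a = 7.062 / 20.8 = 0.3395 m/s².
For the 8 kg mass (up-slope positive): T − 69.970 = 8 × 0.3395, so T = 72.686 N.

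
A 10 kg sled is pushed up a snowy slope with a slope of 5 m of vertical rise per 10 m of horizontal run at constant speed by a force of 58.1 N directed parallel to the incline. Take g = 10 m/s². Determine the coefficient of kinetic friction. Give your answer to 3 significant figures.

At constant speed ΣF = 0 along the incline. The applied 58.1 N acts up the slope; the weight component mg sin 26.57° = 44.721 N and kinetic friction μN both act down the slope.
So 58.1 = 44.721 + μ × 89.443, giving μ = (58.1 − 44.721) / 89.443 = 0.1496.

0.150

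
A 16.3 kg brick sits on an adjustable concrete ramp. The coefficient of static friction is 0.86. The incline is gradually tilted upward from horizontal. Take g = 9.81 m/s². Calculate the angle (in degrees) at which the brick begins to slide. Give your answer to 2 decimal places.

40.70°

At the threshold of sliding, static friction is at its maximum μ_s N and exactly balances the weight component along the incline: mg sin θ = μ_s mg cos θ.
Hence tan θ = μ_s = 0.86, so θ = arctan(0.86) = 40.6955°.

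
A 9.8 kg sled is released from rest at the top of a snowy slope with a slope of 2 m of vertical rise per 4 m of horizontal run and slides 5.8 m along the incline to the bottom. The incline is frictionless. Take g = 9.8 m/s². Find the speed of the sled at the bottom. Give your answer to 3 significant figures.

7.13 m/s

The weight component along the incline is mg sin 26.57° = 42.950 N and the normal force is N = mg cos 26.57° = 85.901 N.
With no friction, a = g sin 26.57° = 4.3827 m/s².
Starting from rest over a distance of 5.8 m, v² = 2aL = 2 × 4.3827 × 5.8 = 50.8393, so v = 7.1302 m/s.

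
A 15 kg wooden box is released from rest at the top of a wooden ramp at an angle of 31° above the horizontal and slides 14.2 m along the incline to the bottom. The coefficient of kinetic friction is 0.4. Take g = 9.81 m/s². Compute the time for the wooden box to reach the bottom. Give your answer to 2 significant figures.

4.1 s

The weight component along the incline is mg sin 31° = 75.788 N and the normal force is N = mg cos 31° = 126.132 N.
Friction up the slope is f = μN = 0.4 × 126.132 = 50.453 N, so the net downslope force is 75.788 − 50.453 = 25.335 N and a = 25.335 / 15 = 1.6890 m/s².
Starting from rest, L = ½at², so t = √(2L/a) = √(2 × 14.2 / 1.6890) = 4.1006 s.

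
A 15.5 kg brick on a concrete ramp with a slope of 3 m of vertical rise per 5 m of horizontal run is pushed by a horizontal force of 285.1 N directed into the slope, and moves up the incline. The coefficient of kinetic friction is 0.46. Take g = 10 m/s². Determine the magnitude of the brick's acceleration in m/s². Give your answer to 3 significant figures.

The horizontal push has components F cos 30.96° = 285.1 × 0.8575 = 244.473 N up the incline and F sin 30.96° = 285.1 × 0.5145 = 146.684 N pressing into the surface.
The normal force is therefore N = mg cos 30.96° + F sin 30.96° = 132.912 + 146.684 = 279.596 N, and kinetic friction down the slope is μN = 0.46 × 279.596 = 128.614 N.
Along the incline: F cos 30.96° − mg sin 30.96° − μN = ma, so 244.473 − 79.747 − 128.614 = 15.5 a, giving a = 2.3298 m/s².

2.33 m/s²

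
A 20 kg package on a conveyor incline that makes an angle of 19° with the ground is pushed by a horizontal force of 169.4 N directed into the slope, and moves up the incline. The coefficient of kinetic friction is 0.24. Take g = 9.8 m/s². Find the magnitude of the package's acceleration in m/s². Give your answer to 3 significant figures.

The horizontal push has components F cos 19° = 169.4 × 0.9455 = 160.168 N up the incline and F sin 19° = 169.4 × 0.3256 = 55.157 N pressing into the surface.
The normal force is therefore N = mg cos 19° + F sin 19° = 185.318 + 55.157 = 240.475 N, and kinetic friction down the slope is μN = 0.24 × 240.475 = 57.714 N.
Along the incline: F cos 19° − mg sin 19° − μN = ma, so 160.168 − 63.818 − 57.714 = 20 a, giving a = 1.9318 m/s².

1.93 m/s²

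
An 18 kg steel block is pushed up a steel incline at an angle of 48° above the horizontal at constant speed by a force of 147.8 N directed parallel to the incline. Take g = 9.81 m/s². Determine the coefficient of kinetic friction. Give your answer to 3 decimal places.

At constant speed ΣF = 0 along the incline. The applied 147.8 N acts up the slope; the weight component mg sin 48° = 131.225 N and kinetic friction μN both act down the slope.
So 147.8 = 131.225 + μ × 118.155, giving μ = (147.8 − 131.225) / 118.155 = 0.1403.

0.140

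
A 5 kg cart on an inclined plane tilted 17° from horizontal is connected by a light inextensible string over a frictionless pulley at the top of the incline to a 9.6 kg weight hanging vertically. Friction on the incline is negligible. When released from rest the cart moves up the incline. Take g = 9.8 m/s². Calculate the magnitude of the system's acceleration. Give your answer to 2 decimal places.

5.46 m/s²

For the cart on the incline: the weight component along the slope is m₁g sin 17° = 5 × 9.8 × 0.2924 = 14.328 N and the normal force is N = m₁g cos 17° = 46.859 N.
Newton's second law for the cart (up-slope positive): T − 14.328 = 5 a. For the hanging weight (downward positive): 9.6 × 9.8 − T = 9.6 a.
Adding the two equations eliminates T: 79.752 = 14.6 a, so a = 5.4625 m/s².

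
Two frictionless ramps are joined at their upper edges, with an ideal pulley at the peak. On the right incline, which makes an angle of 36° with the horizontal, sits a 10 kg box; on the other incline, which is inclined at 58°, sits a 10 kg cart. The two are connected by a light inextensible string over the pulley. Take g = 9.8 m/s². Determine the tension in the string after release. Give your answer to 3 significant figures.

70.4 N

Resolve each weight along its own incline: the 10 kg mass has component 10 × 9.8 × sin 36° = 57.603 N down its slope, and the 10 kg mass has 10 × 9.8 × sin 58° = 83.109 N down its slope.
The 10 kg side's 83.109 N exceeds the other side's 57.603 N, so that mass slides down and the 10 kg mass slides up. Taking that direction as positive, Newton's second law for the whole system gives 83.109 − 57.603 = (10 + 10) a, so a = 25.506 / 20 = 1.2753 m/s².
For the 10 kg mass (up-slope positive): T − 57.603 = 10 × 1.2753, so T = 70.356 N.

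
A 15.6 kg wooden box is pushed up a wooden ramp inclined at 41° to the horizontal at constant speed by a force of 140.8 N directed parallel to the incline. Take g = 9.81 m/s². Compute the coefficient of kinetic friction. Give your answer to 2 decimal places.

0.35

At constant speed ΣF = 0 along the incline. The applied 140.8 N acts up the slope; the weight component mg sin 41° = 100.401 N and kinetic friction μN both act down the slope.
So 140.8 = 100.401 + μ × 115.498, giving μ = (140.8 − 100.401) / 115.498 = 0.3498.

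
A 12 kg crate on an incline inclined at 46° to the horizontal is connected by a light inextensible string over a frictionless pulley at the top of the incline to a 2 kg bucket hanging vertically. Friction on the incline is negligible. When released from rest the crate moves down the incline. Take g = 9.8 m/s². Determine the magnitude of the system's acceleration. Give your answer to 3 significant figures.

4.64 m/s²

For the crate on the incline: the weight component along the slope is m₁g sin 46° = 12 × 9.8 × 0.7193 = 84.590 N and the normal force is N = m₁g cos 46° = 81.692 N.
Newton's second law for the crate (down-slope positive): 84.590 − T = 12 a. For the hanging bucket (upward positive): T − 2 × 9.8 = 2 a.
Adding the two equations eliminates T: 64.990 = 14 a, so a = 4.6421 m/s².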